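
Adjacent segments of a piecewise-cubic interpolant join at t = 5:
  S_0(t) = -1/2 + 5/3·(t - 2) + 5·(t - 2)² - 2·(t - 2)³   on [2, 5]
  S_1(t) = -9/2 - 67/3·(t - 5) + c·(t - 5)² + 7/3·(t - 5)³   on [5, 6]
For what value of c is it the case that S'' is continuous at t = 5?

S_0''(t) = 10 - 12·(t - 2), so S_0''(5) = -26. On the right, S_1''(5) = 2c, so c = -13.

-13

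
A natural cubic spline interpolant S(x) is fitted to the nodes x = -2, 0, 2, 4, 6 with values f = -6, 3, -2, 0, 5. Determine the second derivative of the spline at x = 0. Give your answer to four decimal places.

Write σ_i for S''(x_i). With h_i = 2, 2, 2, 2 and divided differences Δ_i = 9/2, -5/2, 1, 5/2, the continuity of S' gives the tridiagonal system
  2·σ_0 + 8·σ_1 + 2·σ_2 = 6(Δ_1 - Δ_0) = -42
  2·σ_1 + 8·σ_2 + 2·σ_3 = 6(Δ_2 - Δ_1) = 21
  2·σ_2 + 8·σ_3 + 2·σ_4 = 6(Δ_3 - Δ_2) = 9
Natural end conditions: σ_0 = σ_4 = 0.
Hence σ_0 = 0, σ_1 = -705/112, σ_2 = 117/28, σ_3 = 9/112, σ_4 = 0.

-6.2946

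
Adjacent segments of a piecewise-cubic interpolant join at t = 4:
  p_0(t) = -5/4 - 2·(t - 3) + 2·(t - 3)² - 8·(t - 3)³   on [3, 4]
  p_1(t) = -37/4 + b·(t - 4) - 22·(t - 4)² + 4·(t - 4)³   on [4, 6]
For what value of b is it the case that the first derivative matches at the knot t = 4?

-22

p_0'(t) = -2 + 4·(t - 3) - 24·(t - 3)², so p_0'(4) = -22. On the right, p_1'(4) = b, so b = -22.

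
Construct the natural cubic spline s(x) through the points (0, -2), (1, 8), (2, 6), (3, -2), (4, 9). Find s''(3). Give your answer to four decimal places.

31.8214

With σ_i denoting the second derivative at x_i, h_i = 1, 1, 1, 1, and Δ_i = (y_(i+1) − y_i)/h_i = 10, -2, -8, 11:
  1·σ_0 + 4·σ_1 + 1·σ_2 = 6(Δ_1 - Δ_0) = -72
  1·σ_1 + 4·σ_2 + 1·σ_3 = 6(Δ_2 - Δ_1) = -36
  1·σ_2 + 4·σ_3 + 1·σ_4 = 6(Δ_3 - Δ_2) = 114
Natural end conditions: σ_0 = σ_4 = 0.
Solving the tridiagonal system: σ_0 = 0, σ_1 = -411/28, σ_2 = -93/7, σ_3 = 891/28, σ_4 = 0.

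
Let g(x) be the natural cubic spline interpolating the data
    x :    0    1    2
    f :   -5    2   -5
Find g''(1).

Let σ_i = g''(x_i). Step sizes h_i = 1, 1; slopes of the chords Δ_i = (y_(i+1) - y_i)/h_i = 7, -7.
  1·σ_0 + 4·σ_1 + 1·σ_2 = 6(Δ_1 - Δ_0) = -84
Natural end conditions: σ_0 = σ_2 = 0.
Solving the tridiagonal system: σ_0 = 0, σ_1 = -21, σ_2 = 0.

-21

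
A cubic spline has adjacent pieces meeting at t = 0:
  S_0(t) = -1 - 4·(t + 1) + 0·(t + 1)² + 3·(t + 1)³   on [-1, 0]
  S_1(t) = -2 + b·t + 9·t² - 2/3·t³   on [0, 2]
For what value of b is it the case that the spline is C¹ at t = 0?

5

S_0'(t) = -4 + 0·(t + 1) + 9·(t + 1)², so S_0'(0) = 5. On the right, S_1'(0) = b, so b = 5.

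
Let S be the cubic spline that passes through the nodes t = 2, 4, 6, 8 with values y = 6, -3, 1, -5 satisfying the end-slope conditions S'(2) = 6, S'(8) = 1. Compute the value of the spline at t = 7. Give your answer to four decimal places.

Write σ_i for S''(x_i). With h_i = 2, 2, 2 and divided differences Δ_i = -9/2, 2, -3, the continuity of S' gives the tridiagonal system
  2·σ_0 + 8·σ_1 + 2·σ_2 = 6(Δ_1 - Δ_0) = 39
  2·σ_1 + 8·σ_2 + 2·σ_3 = 6(Δ_2 - Δ_1) = -30
Clamped end conditions give two more equations: 2h_0·σ_0 + h_0·σ_1 = 6(Δ_0 - S'(2)) = -63 and h_2·σ_2 + 2h_2·σ_3 = 6(S'(8) - Δ_2) = 24.
Solving: σ_0 = -133/6, σ_1 = 77/6, σ_2 = -29/3, σ_3 = 65/6.
On [6, 8], S(t) = 1 - 1/6·(t - 6) - 29/6·(t - 6)² + 41/24·(t - 6)³.
With (t - 6) = 1: S(7) = -55/24.

-2.2917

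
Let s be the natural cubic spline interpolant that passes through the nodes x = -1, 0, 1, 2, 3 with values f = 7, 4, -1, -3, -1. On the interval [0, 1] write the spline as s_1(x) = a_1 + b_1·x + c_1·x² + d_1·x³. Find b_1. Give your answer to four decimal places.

Let M_i = s''(x_i). Step sizes h_i = 1, 1, 1, 1; slopes of the chords Δ_i = (y_(i+1) - y_i)/h_i = -3, -5, -2, 2.
  1·M_0 + 4·M_1 + 1·M_2 = 6(Δ_1 - Δ_0) = -12
  1·M_1 + 4·M_2 + 1·M_3 = 6(Δ_2 - Δ_1) = 18
  1·M_2 + 4·M_3 + 1·M_4 = 6(Δ_3 - Δ_2) = 24
Natural end conditions: M_0 = M_4 = 0.
Hence M_0 = 0, M_1 = -57/14, M_2 = 30/7, M_3 = 69/14, M_4 = 0.
On [0, 1], with s_1(x) = a_1 + b_1·x + c_1·x² + d_1·x³: c_1 = M_1/2 = -57/28, d_1 = (M_2 - M_1)/(6h_1) = 39/28, b_1 = Δ_1 - h_1(2M_1 + M_2)/6 = -61/14.

-4.3571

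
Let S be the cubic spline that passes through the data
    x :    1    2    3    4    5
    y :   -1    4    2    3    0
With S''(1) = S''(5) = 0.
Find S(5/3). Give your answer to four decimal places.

With M_i denoting the second derivative at x_i, h_i = 1, 1, 1, 1, and Δ_i = (y_(i+1) − y_i)/h_i = 5, -2, 1, -3:
  1·M_0 + 4·M_1 + 1·M_2 = 6(Δ_1 - Δ_0) = -42
  1·M_1 + 4·M_2 + 1·M_3 = 6(Δ_2 - Δ_1) = 18
  1·M_2 + 4·M_3 + 1·M_4 = 6(Δ_3 - Δ_2) = -24
Natural end conditions: M_0 = M_4 = 0.
Hence M_0 = 0, M_1 = -363/28, M_2 = 69/7, M_3 = -237/28, M_4 = 0.
On [1, 2], S(x) = -1 + 401/56·(x - 1) + 0·(x - 1)² - 121/56·(x - 1)³.
With (x - 1) = 2/3: S(5/3) = 2369/756.

3.1336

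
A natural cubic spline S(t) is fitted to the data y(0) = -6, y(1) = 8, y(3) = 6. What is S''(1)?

-15

With σ_i denoting the second derivative at x_i, h_i = 1, 2, and Δ_i = (y_(i+1) − y_i)/h_i = 14, -1:
  1·σ_0 + 6·σ_1 + 2·σ_2 = 6(Δ_1 - Δ_0) = -90
Natural end conditions: σ_0 = σ_2 = 0.
Solving the tridiagonal system: σ_0 = 0, σ_1 = -15, σ_2 = 0.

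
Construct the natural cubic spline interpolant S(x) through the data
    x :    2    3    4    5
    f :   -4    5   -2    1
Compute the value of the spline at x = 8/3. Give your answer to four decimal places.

3.8272

Let m_i = S''(x_i). Step sizes h_i = 1, 1, 1; slopes of the chords Δ_i = (y_(i+1) - y_i)/h_i = 9, -7, 3.
  1·m_0 + 4·m_1 + 1·m_2 = 6(Δ_1 - Δ_0) = -96
  1·m_1 + 4·m_2 + 1·m_3 = 6(Δ_2 - Δ_1) = 60
Natural end conditions: m_0 = m_3 = 0.
Solving: m_0 = 0, m_1 = -148/5, m_2 = 112/5, m_3 = 0.
On [2, 3], S(x) = -4 + 209/15·(x - 2) + 0·(x - 2)² - 74/15·(x - 2)³.
With (x - 2) = 2/3: S(8/3) = 310/81.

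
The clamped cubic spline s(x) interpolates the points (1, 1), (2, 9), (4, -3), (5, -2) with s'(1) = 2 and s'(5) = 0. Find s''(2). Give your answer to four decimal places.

Let σ_i = s''(x_i). Step sizes h_i = 1, 2, 1; slopes of the chords Δ_i = (y_(i+1) - y_i)/h_i = 8, -6, 1.
  1·σ_0 + 6·σ_1 + 2·σ_2 = 6(Δ_1 - Δ_0) = -84
  2·σ_1 + 6·σ_2 + 1·σ_3 = 6(Δ_2 - Δ_1) = 42
Clamped end conditions give two more equations: 2h_0·σ_0 + h_0·σ_1 = 6(Δ_0 - s'(1)) = 36 and h_2·σ_2 + 2h_2·σ_3 = 6(s'(5) - Δ_2) = -6.
Forward elimination and back-substitution give σ_0 = 152/5, σ_1 = -124/5, σ_2 = 86/5, σ_3 = -58/5.

-24.8000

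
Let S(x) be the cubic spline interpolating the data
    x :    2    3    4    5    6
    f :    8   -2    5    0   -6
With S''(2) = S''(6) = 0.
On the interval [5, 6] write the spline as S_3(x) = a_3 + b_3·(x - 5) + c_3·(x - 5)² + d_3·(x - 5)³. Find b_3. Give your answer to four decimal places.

Put σ_i = S'' at the i-th knot. Here h = (1, 1, 1, 1) and Δ = (-10, 7, -5, -6), so the interior equations h_(i-1)·σ_(i-1) + 2(h_(i-1)+h_i)·σ_i + h_i·σ_(i+1) = 6(Δ_i − Δ_(i-1)) read
  1·σ_0 + 4·σ_1 + 1·σ_2 = 6(Δ_1 - Δ_0) = 102
  1·σ_1 + 4·σ_2 + 1·σ_3 = 6(Δ_2 - Δ_1) = -72
  1·σ_2 + 4·σ_3 + 1·σ_4 = 6(Δ_3 - Δ_2) = -6
Natural end conditions: σ_0 = σ_4 = 0.
Solving: σ_0 = 0, σ_1 = 453/14, σ_2 = -192/7, σ_3 = 75/14, σ_4 = 0.
On [5, 6], with S_3(x) = a_3 + b_3·(x - 5) + c_3·(x - 5)² + d_3·(x - 5)³: c_3 = σ_3/2 = 75/28, d_3 = (σ_4 - σ_3)/(6h_3) = -25/28, b_3 = Δ_3 - h_3(2σ_3 + σ_4)/6 = -109/14.

-7.7857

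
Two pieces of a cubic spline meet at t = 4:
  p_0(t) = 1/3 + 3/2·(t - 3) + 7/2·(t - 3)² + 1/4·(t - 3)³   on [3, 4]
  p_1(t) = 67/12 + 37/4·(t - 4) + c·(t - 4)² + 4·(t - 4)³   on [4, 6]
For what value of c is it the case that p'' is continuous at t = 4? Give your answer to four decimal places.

p_0''(t) = 7 + 3/2·(t - 3), so p_0''(4) = 17/2. On the right, p_1''(4) = 2c, so c = 17/4.

4.2500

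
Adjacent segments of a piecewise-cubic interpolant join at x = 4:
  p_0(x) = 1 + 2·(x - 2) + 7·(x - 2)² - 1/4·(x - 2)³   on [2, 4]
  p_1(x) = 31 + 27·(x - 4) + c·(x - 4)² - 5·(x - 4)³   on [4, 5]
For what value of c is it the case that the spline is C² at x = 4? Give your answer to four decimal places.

p_0''(x) = 14 - 3/2·(x - 2), so p_0''(4) = 11. On the right, p_1''(4) = 2c, so c = 11/2.

5.5000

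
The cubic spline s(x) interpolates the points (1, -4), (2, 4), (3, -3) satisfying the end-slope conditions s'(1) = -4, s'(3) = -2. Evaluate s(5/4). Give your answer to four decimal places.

-3.4180

Put M_i = s'' at the i-th knot. Here h = (1, 1) and Δ = (8, -7), so the interior equations h_(i-1)·M_(i-1) + 2(h_(i-1)+h_i)·M_i + h_i·M_(i+1) = 6(Δ_i − Δ_(i-1)) read
  1·M_0 + 4·M_1 + 1·M_2 = 6(Δ_1 - Δ_0) = -90
Clamped end conditions give two more equations: 2h_0·M_0 + h_0·M_1 = 6(Δ_0 - s'(1)) = 72 and h_1·M_1 + 2h_1·M_2 = 6(s'(3) - Δ_1) = 30.
Solving the tridiagonal system: M_0 = 119/2, M_1 = -47, M_2 = 77/2.
On [1, 2], s(x) = -4 - 4·(x - 1) + 119/4·(x - 1)² - 71/4·(x - 1)³.
With (x - 1) = 1/4: s(5/4) = -875/256.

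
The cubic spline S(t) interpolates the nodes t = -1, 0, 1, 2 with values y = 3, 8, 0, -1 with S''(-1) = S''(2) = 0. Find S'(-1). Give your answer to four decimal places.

Write m_i for S''(x_i). With h_i = 1, 1, 1 and divided differences Δ_i = 5, -8, -1, the continuity of S' gives the tridiagonal system
  1·m_0 + 4·m_1 + 1·m_2 = 6(Δ_1 - Δ_0) = -78
  1·m_1 + 4·m_2 + 1·m_3 = 6(Δ_2 - Δ_1) = 42
Natural end conditions: m_0 = m_3 = 0.
Hence m_0 = 0, m_1 = -118/5, m_2 = 82/5, m_3 = 0.
On [-1, 0], S'(t) = b_0 + 2c_0·(t + 1) + 3d_0·(t + 1)² with b_0 = Δ_0 - h_0(2m_0 + m_1)/6 = 134/15, c_0 = m_0/2 = 0, d_0 = (m_1 - m_0)/(6h_0) = -59/15. So S'(-1) = 134/15.

8.9333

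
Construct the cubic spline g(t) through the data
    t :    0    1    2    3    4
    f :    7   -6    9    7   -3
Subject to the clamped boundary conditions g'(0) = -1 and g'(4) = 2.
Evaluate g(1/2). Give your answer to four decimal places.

0.5737

Write M_i for g''(x_i). With h_i = 1, 1, 1, 1 and divided differences Δ_i = -13, 15, -2, -10, the continuity of g' gives the tridiagonal system
  1·M_0 + 4·M_1 + 1·M_2 = 6(Δ_1 - Δ_0) = 168
  1·M_1 + 4·M_2 + 1·M_3 = 6(Δ_2 - Δ_1) = -102
  1·M_2 + 4·M_3 + 1·M_4 = 6(Δ_3 - Δ_2) = -48
Clamped end conditions give two more equations: 2h_0·M_0 + h_0·M_1 = 6(Δ_0 - g'(0)) = -72 and h_3·M_3 + 2h_3·M_4 = 6(g'(4) - Δ_3) = 72.
Solving: M_0 = -1983/28, M_1 = 975/14, M_2 = -159/4, M_3 = -177/14, M_4 = 1185/28.
On [0, 1], g(t) = 7 - 1·t - 1983/56·t² + 1311/56·t³.
With t = 1/2: g(1/2) = 257/448.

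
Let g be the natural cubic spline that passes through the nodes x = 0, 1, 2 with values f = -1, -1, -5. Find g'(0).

Put m_i = g'' at the i-th knot. Here h = (1, 1) and Δ = (0, -4), so the interior equations h_(i-1)·m_(i-1) + 2(h_(i-1)+h_i)·m_i + h_i·m_(i+1) = 6(Δ_i − Δ_(i-1)) read
  1·m_0 + 4·m_1 + 1·m_2 = 6(Δ_1 - Δ_0) = -24
Natural end conditions: m_0 = m_2 = 0.
Forward elimination and back-substitution give m_0 = 0, m_1 = -6, m_2 = 0.
On [0, 1], g'(x) = b_0 + 2c_0·x + 3d_0·x² with b_0 = Δ_0 - h_0(2m_0 + m_1)/6 = 1, c_0 = m_0/2 = 0, d_0 = (m_1 - m_0)/(6h_0) = -1. So g'(0) = 1.

1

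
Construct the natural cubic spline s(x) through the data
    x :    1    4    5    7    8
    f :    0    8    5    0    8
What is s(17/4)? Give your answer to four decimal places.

7.5675

Put M_i = s'' at the i-th knot. Here h = (3, 1, 2, 1) and Δ = (8/3, -3, -5/2, 8), so the interior equations h_(i-1)·M_(i-1) + 2(h_(i-1)+h_i)·M_i + h_i·M_(i+1) = 6(Δ_i − Δ_(i-1)) read
  3·M_0 + 8·M_1 + 1·M_2 = 6(Δ_1 - Δ_0) = -34
  1·M_1 + 6·M_2 + 2·M_3 = 6(Δ_2 - Δ_1) = 3
  2·M_2 + 6·M_3 + 1·M_4 = 6(Δ_3 - Δ_2) = 63
Natural end conditions: M_0 = M_4 = 0.
Solving the tridiagonal system: M_0 = 0, M_1 = -98/25, M_2 = -66/25, M_3 = 569/50, M_4 = 0.
On [4, 5], s(x) = 8 - 94/75·(x - 4) - 49/25·(x - 4)² + 16/75·(x - 4)³.
With (x - 4) = 1/4: s(17/4) = 3027/400.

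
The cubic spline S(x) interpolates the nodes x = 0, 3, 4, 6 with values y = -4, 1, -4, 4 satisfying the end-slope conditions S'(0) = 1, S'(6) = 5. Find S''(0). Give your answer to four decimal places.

4.8095

Write M_i for S''(x_i). With h_i = 3, 1, 2 and divided differences Δ_i = 5/3, -5, 4, the continuity of S' gives the tridiagonal system
  3·M_0 + 8·M_1 + 1·M_2 = 6(Δ_1 - Δ_0) = -40
  1·M_1 + 6·M_2 + 2·M_3 = 6(Δ_2 - Δ_1) = 54
Clamped end conditions give two more equations: 2h_0·M_0 + h_0·M_1 = 6(Δ_0 - S'(0)) = 4 and h_2·M_2 + 2h_2·M_3 = 6(S'(6) - Δ_2) = 6.
Hence M_0 = 101/21, M_1 = -58/7, M_2 = 83/7, M_3 = -31/7.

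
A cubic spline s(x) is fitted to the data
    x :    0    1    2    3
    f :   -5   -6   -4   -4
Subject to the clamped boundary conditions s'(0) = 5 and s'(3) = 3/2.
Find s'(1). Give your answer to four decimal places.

-0.8333

Let m_i = s''(x_i). Step sizes h_i = 1, 1, 1; slopes of the chords Δ_i = (y_(i+1) - y_i)/h_i = -1, 2, 0.
  1·m_0 + 4·m_1 + 1·m_2 = 6(Δ_1 - Δ_0) = 18
  1·m_1 + 4·m_2 + 1·m_3 = 6(Δ_2 - Δ_1) = -12
Clamped end conditions give two more equations: 2h_0·m_0 + h_0·m_1 = 6(Δ_0 - s'(0)) = -36 and h_2·m_2 + 2h_2·m_3 = 6(s'(3) - Δ_2) = 9.
Forward elimination and back-substitution give m_0 = -73/3, m_1 = 38/3, m_2 = -25/3, m_3 = 26/3.
On [1, 2], s'(x) = b_1 + 2c_1·(x - 1) + 3d_1·(x - 1)² with b_1 = Δ_1 - h_1(2m_1 + m_2)/6 = -5/6, c_1 = m_1/2 = 19/3, d_1 = (m_2 - m_1)/(6h_1) = -7/2. So s'(1) = -5/6.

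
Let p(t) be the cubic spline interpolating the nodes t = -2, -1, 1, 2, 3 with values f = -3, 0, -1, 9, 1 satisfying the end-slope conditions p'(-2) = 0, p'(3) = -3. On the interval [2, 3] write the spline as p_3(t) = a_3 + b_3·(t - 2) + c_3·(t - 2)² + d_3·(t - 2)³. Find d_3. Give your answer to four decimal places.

12.8477

Write M_i for p''(x_i). With h_i = 1, 2, 1, 1 and divided differences Δ_i = 3, -1/2, 10, -8, the continuity of p' gives the tridiagonal system
  1·M_0 + 6·M_1 + 2·M_2 = 6(Δ_1 - Δ_0) = -21
  2·M_1 + 6·M_2 + 1·M_3 = 6(Δ_2 - Δ_1) = 63
  1·M_2 + 4·M_3 + 1·M_4 = 6(Δ_3 - Δ_2) = -108
Clamped end conditions give two more equations: 2h_0·M_0 + h_0·M_1 = 6(Δ_0 - p'(-2)) = 18 and h_3·M_3 + 2h_3·M_4 = 6(p'(3) - Δ_3) = 30.
Solving the tridiagonal system: M_0 = 1005/64, M_1 = -429/32, M_2 = 2799/128, M_3 = -2649/64, M_4 = 4569/128.
On [2, 3], with p_3(t) = a_3 + b_3·(t - 2) + c_3·(t - 2)² + d_3·(t - 2)³: c_3 = M_3/2 = -2649/128, d_3 = (M_4 - M_3)/(6h_3) = 3289/256, b_3 = Δ_3 - h_3(2M_3 + M_4)/6 = -39/256.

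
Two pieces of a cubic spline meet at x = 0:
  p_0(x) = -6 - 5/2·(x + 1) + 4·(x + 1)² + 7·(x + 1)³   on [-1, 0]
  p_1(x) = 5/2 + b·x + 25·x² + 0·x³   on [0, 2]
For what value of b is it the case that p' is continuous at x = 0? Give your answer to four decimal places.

p_0'(x) = -5/2 + 8·(x + 1) + 21·(x + 1)², so p_0'(0) = 53/2. On the right, p_1'(0) = b, so b = 53/2.

26.5000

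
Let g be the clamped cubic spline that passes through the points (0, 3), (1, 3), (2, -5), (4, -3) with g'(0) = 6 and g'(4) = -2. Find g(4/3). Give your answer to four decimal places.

Let σ_i = g''(x_i). Step sizes h_i = 1, 1, 2; slopes of the chords Δ_i = (y_(i+1) - y_i)/h_i = 0, -8, 1.
  1·σ_0 + 4·σ_1 + 1·σ_2 = 6(Δ_1 - Δ_0) = -48
  1·σ_1 + 6·σ_2 + 2·σ_3 = 6(Δ_2 - Δ_1) = 54
Clamped end conditions give two more equations: 2h_0·σ_0 + h_0·σ_1 = 6(Δ_0 - g'(0)) = -36 and h_2·σ_2 + 2h_2·σ_3 = 6(g'(4) - Δ_2) = -18.
Solving the tridiagonal system: σ_0 = -127/11, σ_1 = -142/11, σ_2 = 167/11, σ_3 = -133/11.
On [1, 2], g(t) = 3 - 137/22·(t - 1) - 71/11·(t - 1)² + 103/22·(t - 1)³.
With (t - 1) = 1/3: g(4/3) = 113/297.

0.3805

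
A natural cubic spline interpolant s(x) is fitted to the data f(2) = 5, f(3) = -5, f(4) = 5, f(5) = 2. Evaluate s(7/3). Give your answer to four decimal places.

-0.1704

Write M_i for s''(x_i). With h_i = 1, 1, 1 and divided differences Δ_i = -10, 10, -3, the continuity of s' gives the tridiagonal system
  1·M_0 + 4·M_1 + 1·M_2 = 6(Δ_1 - Δ_0) = 120
  1·M_1 + 4·M_2 + 1·M_3 = 6(Δ_2 - Δ_1) = -78
Natural end conditions: M_0 = M_3 = 0.
Solving the tridiagonal system: M_0 = 0, M_1 = 186/5, M_2 = -144/5, M_3 = 0.
On [2, 3], s(x) = 5 - 81/5·(x - 2) + 0·(x - 2)² + 31/5·(x - 2)³.
With (x - 2) = 1/3: s(7/3) = -23/135.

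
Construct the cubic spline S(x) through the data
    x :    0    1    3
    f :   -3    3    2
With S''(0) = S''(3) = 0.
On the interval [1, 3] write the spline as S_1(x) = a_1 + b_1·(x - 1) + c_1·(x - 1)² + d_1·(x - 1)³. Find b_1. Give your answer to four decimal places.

3.8333

Write m_i for S''(x_i). With h_i = 1, 2 and divided differences Δ_i = 6, -1/2, the continuity of S' gives the tridiagonal system
  1·m_0 + 6·m_1 + 2·m_2 = 6(Δ_1 - Δ_0) = -39
Natural end conditions: m_0 = m_2 = 0.
Forward elimination and back-substitution give m_0 = 0, m_1 = -13/2, m_2 = 0.
On [1, 3], with S_1(x) = a_1 + b_1·(x - 1) + c_1·(x - 1)² + d_1·(x - 1)³: c_1 = m_1/2 = -13/4, d_1 = (m_2 - m_1)/(6h_1) = 13/24, b_1 = Δ_1 - h_1(2m_1 + m_2)/6 = 23/6.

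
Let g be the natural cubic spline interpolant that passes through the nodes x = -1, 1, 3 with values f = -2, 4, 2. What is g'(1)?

Write M_i for g''(x_i). With h_i = 2, 2 and divided differences Δ_i = 3, -1, the continuity of g' gives the tridiagonal system
  2·M_0 + 8·M_1 + 2·M_2 = 6(Δ_1 - Δ_0) = -24
Natural end conditions: M_0 = M_2 = 0.
Hence M_0 = 0, M_1 = -3, M_2 = 0.
On [1, 3], g'(x) = b_1 + 2c_1·(x - 1) + 3d_1·(x - 1)² with b_1 = Δ_1 - h_1(2M_1 + M_2)/6 = 1, c_1 = M_1/2 = -3/2, d_1 = (M_2 - M_1)/(6h_1) = 1/4. So g'(1) = 1.

1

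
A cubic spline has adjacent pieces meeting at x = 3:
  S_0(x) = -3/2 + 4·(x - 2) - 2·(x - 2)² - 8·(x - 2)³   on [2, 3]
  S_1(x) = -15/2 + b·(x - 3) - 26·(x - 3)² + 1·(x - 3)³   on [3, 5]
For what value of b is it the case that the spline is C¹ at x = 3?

-24

S_0'(x) = 4 - 4·(x - 2) - 24·(x - 2)², so S_0'(3) = -24. On the right, S_1'(3) = b, so b = -24.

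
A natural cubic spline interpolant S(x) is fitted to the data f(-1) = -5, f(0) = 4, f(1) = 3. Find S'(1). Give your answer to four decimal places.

Write σ_i for S''(x_i). With h_i = 1, 1 and divided differences Δ_i = 9, -1, the continuity of S' gives the tridiagonal system
  1·σ_0 + 4·σ_1 + 1·σ_2 = 6(Δ_1 - Δ_0) = -60
Natural end conditions: σ_0 = σ_2 = 0.
Forward elimination and back-substitution give σ_0 = 0, σ_1 = -15, σ_2 = 0.
On [0, 1], S'(x) = b_1 + 2c_1·x + 3d_1·x² with b_1 = Δ_1 - h_1(2σ_1 + σ_2)/6 = 4, c_1 = σ_1/2 = -15/2, d_1 = (σ_2 - σ_1)/(6h_1) = 5/2. So S'(1) = -7/2.

-3.5000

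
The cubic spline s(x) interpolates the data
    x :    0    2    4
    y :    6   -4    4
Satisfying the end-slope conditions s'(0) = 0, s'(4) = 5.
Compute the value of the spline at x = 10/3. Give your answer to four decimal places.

Write M_i for s''(x_i). With h_i = 2, 2 and divided differences Δ_i = -5, 4, the continuity of s' gives the tridiagonal system
  2·M_0 + 8·M_1 + 2·M_2 = 6(Δ_1 - Δ_0) = 54
Clamped end conditions give two more equations: 2h_0·M_0 + h_0·M_1 = 6(Δ_0 - s'(0)) = -30 and h_1·M_1 + 2h_1·M_2 = 6(s'(4) - Δ_1) = 6.
Forward elimination and back-substitution give M_0 = -13, M_1 = 11, M_2 = -4.
On [2, 4], s(x) = -4 - 2·(x - 2) + 11/2·(x - 2)² - 5/4·(x - 2)³.
With (x - 2) = 4/3: s(10/3) = 4/27.

0.1481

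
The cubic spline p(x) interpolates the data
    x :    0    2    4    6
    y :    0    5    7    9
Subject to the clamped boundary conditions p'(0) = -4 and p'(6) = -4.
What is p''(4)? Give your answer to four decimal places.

3.6000

Put σ_i = p'' at the i-th knot. Here h = (2, 2, 2) and Δ = (5/2, 1, 1), so the interior equations h_(i-1)·σ_(i-1) + 2(h_(i-1)+h_i)·σ_i + h_i·σ_(i+1) = 6(Δ_i − Δ_(i-1)) read
  2·σ_0 + 8·σ_1 + 2·σ_2 = 6(Δ_1 - Δ_0) = -9
  2·σ_1 + 8·σ_2 + 2·σ_3 = 6(Δ_2 - Δ_1) = 0
Clamped end conditions give two more equations: 2h_0·σ_0 + h_0·σ_1 = 6(Δ_0 - p'(0)) = 39 and h_2·σ_2 + 2h_2·σ_3 = 6(p'(6) - Δ_2) = -30.
Hence σ_0 = 123/10, σ_1 = -51/10, σ_2 = 18/5, σ_3 = -93/10.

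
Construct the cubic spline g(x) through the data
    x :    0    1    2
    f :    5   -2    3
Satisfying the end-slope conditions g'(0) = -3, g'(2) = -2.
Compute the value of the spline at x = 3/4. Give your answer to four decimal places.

Put m_i = g'' at the i-th knot. Here h = (1, 1) and Δ = (-7, 5), so the interior equations h_(i-1)·m_(i-1) + 2(h_(i-1)+h_i)·m_i + h_i·m_(i+1) = 6(Δ_i − Δ_(i-1)) read
  1·m_0 + 4·m_1 + 1·m_2 = 6(Δ_1 - Δ_0) = 72
Clamped end conditions give two more equations: 2h_0·m_0 + h_0·m_1 = 6(Δ_0 - g'(0)) = -24 and h_1·m_1 + 2h_1·m_2 = 6(g'(2) - Δ_1) = -42.
Forward elimination and back-substitution give m_0 = -59/2, m_1 = 35, m_2 = -77/2.
On [0, 1], g(x) = 5 - 3·x - 59/4·x² + 43/4·x³.
With x = 3/4: g(3/4) = -259/256.

-1.0117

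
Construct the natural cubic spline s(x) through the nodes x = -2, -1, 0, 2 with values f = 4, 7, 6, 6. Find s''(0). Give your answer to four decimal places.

Let M_i = s''(x_i). Step sizes h_i = 1, 1, 2; slopes of the chords Δ_i = (y_(i+1) - y_i)/h_i = 3, -1, 0.
  1·M_0 + 4·M_1 + 1·M_2 = 6(Δ_1 - Δ_0) = -24
  1·M_1 + 6·M_2 + 2·M_3 = 6(Δ_2 - Δ_1) = 6
Natural end conditions: M_0 = M_3 = 0.
Hence M_0 = 0, M_1 = -150/23, M_2 = 48/23, M_3 = 0.

2.0870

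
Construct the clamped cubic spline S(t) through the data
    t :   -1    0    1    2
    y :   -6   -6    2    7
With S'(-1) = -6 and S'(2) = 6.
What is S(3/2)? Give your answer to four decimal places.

Let M_i = S''(x_i). Step sizes h_i = 1, 1, 1; slopes of the chords Δ_i = (y_(i+1) - y_i)/h_i = 0, 8, 5.
  1·M_0 + 4·M_1 + 1·M_2 = 6(Δ_1 - Δ_0) = 48
  1·M_1 + 4·M_2 + 1·M_3 = 6(Δ_2 - Δ_1) = -18
Clamped end conditions give two more equations: 2h_0·M_0 + h_0·M_1 = 6(Δ_0 - S'(-1)) = 36 and h_2·M_2 + 2h_2·M_3 = 6(S'(2) - Δ_2) = 6.
Solving the tridiagonal system: M_0 = 62/5, M_1 = 56/5, M_2 = -46/5, M_3 = 38/5.
On [1, 2], S(t) = 2 + 34/5·(t - 1) - 23/5·(t - 1)² + 14/5·(t - 1)³.
With (t - 1) = 1/2: S(3/2) = 23/5.

4.6000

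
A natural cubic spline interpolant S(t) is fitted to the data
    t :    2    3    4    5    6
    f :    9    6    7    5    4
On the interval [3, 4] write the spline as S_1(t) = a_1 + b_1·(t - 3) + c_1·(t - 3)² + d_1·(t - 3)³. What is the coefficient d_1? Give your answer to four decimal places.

Write m_i for S''(x_i). With h_i = 1, 1, 1, 1 and divided differences Δ_i = -3, 1, -2, -1, the continuity of S' gives the tridiagonal system
  1·m_0 + 4·m_1 + 1·m_2 = 6(Δ_1 - Δ_0) = 24
  1·m_1 + 4·m_2 + 1·m_3 = 6(Δ_2 - Δ_1) = -18
  1·m_2 + 4·m_3 + 1·m_4 = 6(Δ_3 - Δ_2) = 6
Natural end conditions: m_0 = m_4 = 0.
Solving the tridiagonal system: m_0 = 0, m_1 = 219/28, m_2 = -51/7, m_3 = 93/28, m_4 = 0.
On [3, 4], with S_1(t) = a_1 + b_1·(t - 3) + c_1·(t - 3)² + d_1·(t - 3)³: c_1 = m_1/2 = 219/56, d_1 = (m_2 - m_1)/(6h_1) = -141/56, b_1 = Δ_1 - h_1(2m_1 + m_2)/6 = -11/28.

-2.5179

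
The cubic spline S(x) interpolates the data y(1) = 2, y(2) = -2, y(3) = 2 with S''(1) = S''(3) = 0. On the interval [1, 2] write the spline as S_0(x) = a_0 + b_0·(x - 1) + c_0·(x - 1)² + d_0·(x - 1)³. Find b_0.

-6

Let σ_i = S''(x_i). Step sizes h_i = 1, 1; slopes of the chords Δ_i = (y_(i+1) - y_i)/h_i = -4, 4.
  1·σ_0 + 4·σ_1 + 1·σ_2 = 6(Δ_1 - Δ_0) = 48
Natural end conditions: σ_0 = σ_2 = 0.
Hence σ_0 = 0, σ_1 = 12, σ_2 = 0.
On [1, 2], with S_0(x) = a_0 + b_0·(x - 1) + c_0·(x - 1)² + d_0·(x - 1)³: c_0 = σ_0/2 = 0, d_0 = (σ_1 - σ_0)/(6h_0) = 2, b_0 = Δ_0 - h_0(2σ_0 + σ_1)/6 = -6.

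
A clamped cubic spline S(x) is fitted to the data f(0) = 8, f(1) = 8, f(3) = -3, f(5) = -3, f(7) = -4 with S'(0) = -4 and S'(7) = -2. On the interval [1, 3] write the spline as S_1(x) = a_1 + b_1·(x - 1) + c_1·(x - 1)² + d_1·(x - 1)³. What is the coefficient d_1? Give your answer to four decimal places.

Let σ_i = S''(x_i). Step sizes h_i = 1, 2, 2, 2; slopes of the chords Δ_i = (y_(i+1) - y_i)/h_i = 0, -11/2, 0, -1/2.
  1·σ_0 + 6·σ_1 + 2·σ_2 = 6(Δ_1 - Δ_0) = -33
  2·σ_1 + 8·σ_2 + 2·σ_3 = 6(Δ_2 - Δ_1) = 33
  2·σ_2 + 8·σ_3 + 2·σ_4 = 6(Δ_3 - Δ_2) = -3
Clamped end conditions give two more equations: 2h_0·σ_0 + h_0·σ_1 = 6(Δ_0 - S'(0)) = 24 and h_3·σ_3 + 2h_3·σ_4 = 6(S'(7) - Δ_3) = -9.
Solving: σ_0 = 749/43, σ_1 = -466/43, σ_2 = 314/43, σ_3 = -161/86, σ_4 = -113/86.
On [1, 3], with S_1(x) = a_1 + b_1·(x - 1) + c_1·(x - 1)² + d_1·(x - 1)³: c_1 = σ_1/2 = -233/43, d_1 = (σ_2 - σ_1)/(6h_1) = 65/43, b_1 = Δ_1 - h_1(2σ_1 + σ_2)/6 = -61/86.

1.5116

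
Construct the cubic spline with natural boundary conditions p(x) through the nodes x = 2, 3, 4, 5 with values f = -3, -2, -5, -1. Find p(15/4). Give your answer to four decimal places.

-4.5906

Write m_i for p''(x_i). With h_i = 1, 1, 1 and divided differences Δ_i = 1, -3, 4, the continuity of p' gives the tridiagonal system
  1·m_0 + 4·m_1 + 1·m_2 = 6(Δ_1 - Δ_0) = -24
  1·m_1 + 4·m_2 + 1·m_3 = 6(Δ_2 - Δ_1) = 42
Natural end conditions: m_0 = m_3 = 0.
Solving: m_0 = 0, m_1 = -46/5, m_2 = 64/5, m_3 = 0.
On [3, 4], p(x) = -2 - 31/15·(x - 3) - 23/5·(x - 3)² + 11/3·(x - 3)³.
With (x - 3) = 3/4: p(15/4) = -1469/320.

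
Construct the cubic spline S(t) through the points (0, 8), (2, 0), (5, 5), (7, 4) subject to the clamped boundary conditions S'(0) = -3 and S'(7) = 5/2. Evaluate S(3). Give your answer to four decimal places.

Put M_i = S'' at the i-th knot. Here h = (2, 3, 2) and Δ = (-4, 5/3, -1/2), so the interior equations h_(i-1)·M_(i-1) + 2(h_(i-1)+h_i)·M_i + h_i·M_(i+1) = 6(Δ_i − Δ_(i-1)) read
  2·M_0 + 10·M_1 + 3·M_2 = 6(Δ_1 - Δ_0) = 34
  3·M_1 + 10·M_2 + 2·M_3 = 6(Δ_2 - Δ_1) = -13
Clamped end conditions give two more equations: 2h_0·M_0 + h_0·M_1 = 6(Δ_0 - S'(0)) = -6 and h_2·M_2 + 2h_2·M_3 = 6(S'(7) - Δ_2) = 18.
Hence M_0 = -205/48, M_1 = 133/24, M_2 = -103/24, M_3 = 319/48.
On [2, 5], S(t) = 0 - 83/48·(t - 2) + 133/48·(t - 2)² - 59/108·(t - 2)³.
With (t - 2) = 1: S(3) = 107/216.

0.4954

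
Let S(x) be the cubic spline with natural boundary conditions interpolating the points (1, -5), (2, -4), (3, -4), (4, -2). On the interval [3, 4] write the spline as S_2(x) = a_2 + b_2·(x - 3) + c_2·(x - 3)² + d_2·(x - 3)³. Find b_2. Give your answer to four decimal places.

Write m_i for S''(x_i). With h_i = 1, 1, 1 and divided differences Δ_i = 1, 0, 2, the continuity of S' gives the tridiagonal system
  1·m_0 + 4·m_1 + 1·m_2 = 6(Δ_1 - Δ_0) = -6
  1·m_1 + 4·m_2 + 1·m_3 = 6(Δ_2 - Δ_1) = 12
Natural end conditions: m_0 = m_3 = 0.
Hence m_0 = 0, m_1 = -12/5, m_2 = 18/5, m_3 = 0.
On [3, 4], with S_2(x) = a_2 + b_2·(x - 3) + c_2·(x - 3)² + d_2·(x - 3)³: c_2 = m_2/2 = 9/5, d_2 = (m_3 - m_2)/(6h_2) = -3/5, b_2 = Δ_2 - h_2(2m_2 + m_3)/6 = 4/5.

0.8000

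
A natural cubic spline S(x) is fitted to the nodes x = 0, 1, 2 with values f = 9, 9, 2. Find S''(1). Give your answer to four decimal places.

Write σ_i for S''(x_i). With h_i = 1, 1 and divided differences Δ_i = 0, -7, the continuity of S' gives the tridiagonal system
  1·σ_0 + 4·σ_1 + 1·σ_2 = 6(Δ_1 - Δ_0) = -42
Natural end conditions: σ_0 = σ_2 = 0.
Solving: σ_0 = 0, σ_1 = -21/2, σ_2 = 0.

-10.5000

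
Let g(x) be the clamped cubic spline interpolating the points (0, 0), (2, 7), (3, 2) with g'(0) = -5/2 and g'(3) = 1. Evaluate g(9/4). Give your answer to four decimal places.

With m_i denoting the second derivative at x_i, h_i = 2, 1, and Δ_i = (y_(i+1) − y_i)/h_i = 7/2, -5:
  2·m_0 + 6·m_1 + 1·m_2 = 6(Δ_1 - Δ_0) = -51
Clamped end conditions give two more equations: 2h_0·m_0 + h_0·m_1 = 6(Δ_0 - g'(0)) = 36 and h_1·m_1 + 2h_1·m_2 = 6(g'(3) - Δ_1) = 36.
Solving the tridiagonal system: m_0 = 56/3, m_1 = -58/3, m_2 = 83/3.
On [2, 3], g(x) = 7 - 19/6·(x - 2) - 29/3·(x - 2)² + 47/6·(x - 2)³.
With (x - 2) = 1/4: g(9/4) = 733/128.

5.7266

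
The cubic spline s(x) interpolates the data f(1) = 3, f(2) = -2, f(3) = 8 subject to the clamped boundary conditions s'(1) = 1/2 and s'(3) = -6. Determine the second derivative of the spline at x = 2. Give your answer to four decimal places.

Write M_i for s''(x_i). With h_i = 1, 1 and divided differences Δ_i = -5, 10, the continuity of s' gives the tridiagonal system
  1·M_0 + 4·M_1 + 1·M_2 = 6(Δ_1 - Δ_0) = 90
Clamped end conditions give two more equations: 2h_0·M_0 + h_0·M_1 = 6(Δ_0 - s'(1)) = -33 and h_1·M_1 + 2h_1·M_2 = 6(s'(3) - Δ_1) = -96.
Solving: M_0 = -169/4, M_1 = 103/2, M_2 = -295/4.

51.5000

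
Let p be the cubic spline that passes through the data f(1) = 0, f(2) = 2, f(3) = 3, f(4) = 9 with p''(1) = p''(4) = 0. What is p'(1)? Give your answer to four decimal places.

Write σ_i for p''(x_i). With h_i = 1, 1, 1 and divided differences Δ_i = 2, 1, 6, the continuity of p' gives the tridiagonal system
  1·σ_0 + 4·σ_1 + 1·σ_2 = 6(Δ_1 - Δ_0) = -6
  1·σ_1 + 4·σ_2 + 1·σ_3 = 6(Δ_2 - Δ_1) = 30
Natural end conditions: σ_0 = σ_3 = 0.
Hence σ_0 = 0, σ_1 = -18/5, σ_2 = 42/5, σ_3 = 0.
On [1, 2], p'(x) = b_0 + 2c_0·(x - 1) + 3d_0·(x - 1)² with b_0 = Δ_0 - h_0(2σ_0 + σ_1)/6 = 13/5, c_0 = σ_0/2 = 0, d_0 = (σ_1 - σ_0)/(6h_0) = -3/5. So p'(1) = 13/5.

2.6000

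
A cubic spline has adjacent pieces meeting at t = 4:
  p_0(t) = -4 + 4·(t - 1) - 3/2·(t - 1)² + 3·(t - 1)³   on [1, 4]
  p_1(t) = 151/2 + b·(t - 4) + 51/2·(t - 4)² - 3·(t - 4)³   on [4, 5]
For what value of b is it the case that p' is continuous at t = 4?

p_0'(t) = 4 - 3·(t - 1) + 9·(t - 1)², so p_0'(4) = 76. On the right, p_1'(4) = b, so b = 76.

76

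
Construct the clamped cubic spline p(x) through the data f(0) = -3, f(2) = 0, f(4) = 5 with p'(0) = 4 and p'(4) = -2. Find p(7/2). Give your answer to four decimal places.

5.0156

Let M_i = p''(x_i). Step sizes h_i = 2, 2; slopes of the chords Δ_i = (y_(i+1) - y_i)/h_i = 3/2, 5/2.
  2·M_0 + 8·M_1 + 2·M_2 = 6(Δ_1 - Δ_0) = 6
Clamped end conditions give two more equations: 2h_0·M_0 + h_0·M_1 = 6(Δ_0 - p'(0)) = -15 and h_1·M_1 + 2h_1·M_2 = 6(p'(4) - Δ_1) = -27.
Solving: M_0 = -6, M_1 = 9/2, M_2 = -9.
On [2, 4], p(x) = 0 + 5/2·(x - 2) + 9/4·(x - 2)² - 9/8·(x - 2)³.
With (x - 2) = 3/2: p(7/2) = 321/64.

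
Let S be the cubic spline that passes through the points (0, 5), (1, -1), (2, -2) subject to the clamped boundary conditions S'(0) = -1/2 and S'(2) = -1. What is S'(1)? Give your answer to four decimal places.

Let M_i = S''(x_i). Step sizes h_i = 1, 1; slopes of the chords Δ_i = (y_(i+1) - y_i)/h_i = -6, -1.
  1·M_0 + 4·M_1 + 1·M_2 = 6(Δ_1 - Δ_0) = 30
Clamped end conditions give two more equations: 2h_0·M_0 + h_0·M_1 = 6(Δ_0 - S'(0)) = -33 and h_1·M_1 + 2h_1·M_2 = 6(S'(2) - Δ_1) = 0.
Solving the tridiagonal system: M_0 = -97/4, M_1 = 31/2, M_2 = -31/4.
On [1, 2], S'(x) = b_1 + 2c_1·(x - 1) + 3d_1·(x - 1)² with b_1 = Δ_1 - h_1(2M_1 + M_2)/6 = -39/8, c_1 = M_1/2 = 31/4, d_1 = (M_2 - M_1)/(6h_1) = -31/8. So S'(1) = -39/8.

-4.8750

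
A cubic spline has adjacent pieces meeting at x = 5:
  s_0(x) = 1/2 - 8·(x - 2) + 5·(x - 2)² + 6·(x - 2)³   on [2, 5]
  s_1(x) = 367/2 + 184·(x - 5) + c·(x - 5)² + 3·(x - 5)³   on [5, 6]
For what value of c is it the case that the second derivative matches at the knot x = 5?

59

s_0''(x) = 10 + 36·(x - 2), so s_0''(5) = 118. On the right, s_1''(5) = 2c, so c = 59.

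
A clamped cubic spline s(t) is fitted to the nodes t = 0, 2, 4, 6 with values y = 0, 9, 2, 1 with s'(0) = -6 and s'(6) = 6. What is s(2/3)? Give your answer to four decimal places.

0.0222

Write m_i for s''(x_i). With h_i = 2, 2, 2 and divided differences Δ_i = 9/2, -7/2, -1/2, the continuity of s' gives the tridiagonal system
  2·m_0 + 8·m_1 + 2·m_2 = 6(Δ_1 - Δ_0) = -48
  2·m_1 + 8·m_2 + 2·m_3 = 6(Δ_2 - Δ_1) = 18
Clamped end conditions give two more equations: 2h_0·m_0 + h_0·m_1 = 6(Δ_0 - s'(0)) = 63 and h_2·m_2 + 2h_2·m_3 = 6(s'(6) - Δ_2) = 39.
Solving the tridiagonal system: m_0 = 219/10, m_1 = -123/10, m_2 = 33/10, m_3 = 81/10.
On [0, 2], s(t) = 0 - 6·t + 219/20·t² - 57/20·t³.
With t = 2/3: s(2/3) = 1/45.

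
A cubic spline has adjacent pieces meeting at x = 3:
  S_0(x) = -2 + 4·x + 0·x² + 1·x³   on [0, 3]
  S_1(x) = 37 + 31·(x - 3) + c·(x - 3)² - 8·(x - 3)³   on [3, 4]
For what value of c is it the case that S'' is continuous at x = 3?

S_0''(x) = 0 + 6·x, so S_0''(3) = 18. On the right, S_1''(3) = 2c, so c = 9.

9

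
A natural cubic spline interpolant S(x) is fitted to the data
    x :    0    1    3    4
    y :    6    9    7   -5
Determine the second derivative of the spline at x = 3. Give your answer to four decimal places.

With M_i denoting the second derivative at x_i, h_i = 1, 2, 1, and Δ_i = (y_(i+1) − y_i)/h_i = 3, -1, -12:
  1·M_0 + 6·M_1 + 2·M_2 = 6(Δ_1 - Δ_0) = -24
  2·M_1 + 6·M_2 + 1·M_3 = 6(Δ_2 - Δ_1) = -66
Natural end conditions: M_0 = M_3 = 0.
Hence M_0 = 0, M_1 = -3/8, M_2 = -87/8, M_3 = 0.

-10.8750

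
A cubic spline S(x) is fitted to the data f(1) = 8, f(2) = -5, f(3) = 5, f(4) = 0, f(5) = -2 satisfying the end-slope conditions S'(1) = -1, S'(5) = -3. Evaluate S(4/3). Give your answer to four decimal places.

With M_i denoting the second derivative at x_i, h_i = 1, 1, 1, 1, and Δ_i = (y_(i+1) − y_i)/h_i = -13, 10, -5, -2:
  1·M_0 + 4·M_1 + 1·M_2 = 6(Δ_1 - Δ_0) = 138
  1·M_1 + 4·M_2 + 1·M_3 = 6(Δ_2 - Δ_1) = -90
  1·M_2 + 4·M_3 + 1·M_4 = 6(Δ_3 - Δ_2) = 18
Clamped end conditions give two more equations: 2h_0·M_0 + h_0·M_1 = 6(Δ_0 - S'(1)) = -72 and h_3·M_3 + 2h_3·M_4 = 6(S'(5) - Δ_3) = -6.
Hence M_0 = -937/14, M_1 = 433/7, M_2 = -85/2, M_3 = 127/7, M_4 = -169/14.
On [1, 2], S(x) = 8 - 1·(x - 1) - 937/28·(x - 1)² + 601/28·(x - 1)³.
With (x - 1) = 1/3: S(4/3) = 1793/378.

4.7434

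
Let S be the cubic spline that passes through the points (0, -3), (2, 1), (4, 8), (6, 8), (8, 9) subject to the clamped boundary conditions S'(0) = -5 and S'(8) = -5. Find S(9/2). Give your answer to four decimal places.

With σ_i denoting the second derivative at x_i, h_i = 2, 2, 2, 2, and Δ_i = (y_(i+1) − y_i)/h_i = 2, 7/2, 0, 1/2:
  2·σ_0 + 8·σ_1 + 2·σ_2 = 6(Δ_1 - Δ_0) = 9
  2·σ_1 + 8·σ_2 + 2·σ_3 = 6(Δ_2 - Δ_1) = -21
  2·σ_2 + 8·σ_3 + 2·σ_4 = 6(Δ_3 - Δ_2) = 3
Clamped end conditions give two more equations: 2h_0·σ_0 + h_0·σ_1 = 6(Δ_0 - S'(0)) = 42 and h_3·σ_3 + 2h_3·σ_4 = 6(S'(8) - Δ_3) = -33.
Forward elimination and back-substitution give σ_0 = 87/8, σ_1 = -3/4, σ_2 = -27/8, σ_3 = 15/4, σ_4 = -81/8.
On [4, 6], S(x) = 8 + 1·(x - 4) - 27/16·(x - 4)² + 19/32·(x - 4)³.
With (x - 4) = 1/2: S(9/2) = 2087/256.

8.1523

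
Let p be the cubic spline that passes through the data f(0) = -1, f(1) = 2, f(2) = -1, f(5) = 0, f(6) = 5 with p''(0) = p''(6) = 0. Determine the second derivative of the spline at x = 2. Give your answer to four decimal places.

2.7925

Put m_i = p'' at the i-th knot. Here h = (1, 1, 3, 1) and Δ = (3, -3, 1/3, 5), so the interior equations h_(i-1)·m_(i-1) + 2(h_(i-1)+h_i)·m_i + h_i·m_(i+1) = 6(Δ_i − Δ_(i-1)) read
  1·m_0 + 4·m_1 + 1·m_2 = 6(Δ_1 - Δ_0) = -36
  1·m_1 + 8·m_2 + 3·m_3 = 6(Δ_2 - Δ_1) = 20
  3·m_2 + 8·m_3 + 1·m_4 = 6(Δ_3 - Δ_2) = 28
Natural end conditions: m_0 = m_4 = 0.
Forward elimination and back-substitution give m_0 = 0, m_1 = -514/53, m_2 = 148/53, m_3 = 130/53, m_4 = 0.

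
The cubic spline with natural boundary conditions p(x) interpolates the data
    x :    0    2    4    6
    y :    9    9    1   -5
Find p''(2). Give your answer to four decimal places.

Let M_i = p''(x_i). Step sizes h_i = 2, 2, 2; slopes of the chords Δ_i = (y_(i+1) - y_i)/h_i = 0, -4, -3.
  2·M_0 + 8·M_1 + 2·M_2 = 6(Δ_1 - Δ_0) = -24
  2·M_1 + 8·M_2 + 2·M_3 = 6(Δ_2 - Δ_1) = 6
Natural end conditions: M_0 = M_3 = 0.
Hence M_0 = 0, M_1 = -17/5, M_2 = 8/5, M_3 = 0.

-3.4000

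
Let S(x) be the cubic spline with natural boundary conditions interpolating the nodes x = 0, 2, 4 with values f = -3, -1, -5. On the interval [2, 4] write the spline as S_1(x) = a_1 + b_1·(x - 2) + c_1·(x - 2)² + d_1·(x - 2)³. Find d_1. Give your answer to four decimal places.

0.1875

Let σ_i = S''(x_i). Step sizes h_i = 2, 2; slopes of the chords Δ_i = (y_(i+1) - y_i)/h_i = 1, -2.
  2·σ_0 + 8·σ_1 + 2·σ_2 = 6(Δ_1 - Δ_0) = -18
Natural end conditions: σ_0 = σ_2 = 0.
Solving the tridiagonal system: σ_0 = 0, σ_1 = -9/4, σ_2 = 0.
On [2, 4], with S_1(x) = a_1 + b_1·(x - 2) + c_1·(x - 2)² + d_1·(x - 2)³: c_1 = σ_1/2 = -9/8, d_1 = (σ_2 - σ_1)/(6h_1) = 3/16, b_1 = Δ_1 - h_1(2σ_1 + σ_2)/6 = -1/2.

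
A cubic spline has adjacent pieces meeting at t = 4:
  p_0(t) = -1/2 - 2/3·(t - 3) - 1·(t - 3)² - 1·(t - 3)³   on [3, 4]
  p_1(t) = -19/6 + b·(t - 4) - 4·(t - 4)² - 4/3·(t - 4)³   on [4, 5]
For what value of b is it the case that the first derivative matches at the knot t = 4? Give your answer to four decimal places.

-5.6667

p_0'(t) = -2/3 - 2·(t - 3) - 3·(t - 3)², so p_0'(4) = -17/3. On the right, p_1'(4) = b, so b = -17/3.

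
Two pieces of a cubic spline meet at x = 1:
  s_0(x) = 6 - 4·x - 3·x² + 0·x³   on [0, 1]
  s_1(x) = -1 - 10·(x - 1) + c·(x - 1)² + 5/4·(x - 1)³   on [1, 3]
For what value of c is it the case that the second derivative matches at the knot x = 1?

s_0''(x) = -6 + 0·x, so s_0''(1) = -6. On the right, s_1''(1) = 2c, so c = -3.

-3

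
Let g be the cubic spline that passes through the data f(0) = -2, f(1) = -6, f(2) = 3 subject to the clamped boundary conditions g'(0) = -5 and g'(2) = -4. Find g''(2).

Put M_i = g'' at the i-th knot. Here h = (1, 1) and Δ = (-4, 9), so the interior equations h_(i-1)·M_(i-1) + 2(h_(i-1)+h_i)·M_i + h_i·M_(i+1) = 6(Δ_i − Δ_(i-1)) read
  1·M_0 + 4·M_1 + 1·M_2 = 6(Δ_1 - Δ_0) = 78
Clamped end conditions give two more equations: 2h_0·M_0 + h_0·M_1 = 6(Δ_0 - g'(0)) = 6 and h_1·M_1 + 2h_1·M_2 = 6(g'(2) - Δ_1) = -78.
Solving the tridiagonal system: M_0 = -16, M_1 = 38, M_2 = -58.

-58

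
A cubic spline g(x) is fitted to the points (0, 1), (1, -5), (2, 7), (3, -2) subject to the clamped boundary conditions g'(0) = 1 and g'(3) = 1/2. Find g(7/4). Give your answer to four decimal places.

Put m_i = g'' at the i-th knot. Here h = (1, 1, 1) and Δ = (-6, 12, -9), so the interior equations h_(i-1)·m_(i-1) + 2(h_(i-1)+h_i)·m_i + h_i·m_(i+1) = 6(Δ_i − Δ_(i-1)) read
  1·m_0 + 4·m_1 + 1·m_2 = 6(Δ_1 - Δ_0) = 108
  1·m_1 + 4·m_2 + 1·m_3 = 6(Δ_2 - Δ_1) = -126
Clamped end conditions give two more equations: 2h_0·m_0 + h_0·m_1 = 6(Δ_0 - g'(0)) = -42 and h_2·m_2 + 2h_2·m_3 = 6(g'(3) - Δ_2) = 57.
Forward elimination and back-substitution give m_0 = -719/15, m_1 = 808/15, m_2 = -893/15, m_3 = 874/15.
On [1, 2], g(x) = -5 + 119/30·(x - 1) + 404/15·(x - 1)² - 189/10·(x - 1)³.
With (x - 1) = 3/4: g(7/4) = 3297/640.

5.1516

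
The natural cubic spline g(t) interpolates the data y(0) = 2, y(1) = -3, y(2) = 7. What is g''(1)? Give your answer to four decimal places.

22.5000

Let m_i = g''(x_i). Step sizes h_i = 1, 1; slopes of the chords Δ_i = (y_(i+1) - y_i)/h_i = -5, 10.
  1·m_0 + 4·m_1 + 1·m_2 = 6(Δ_1 - Δ_0) = 90
Natural end conditions: m_0 = m_2 = 0.
Hence m_0 = 0, m_1 = 45/2, m_2 = 0.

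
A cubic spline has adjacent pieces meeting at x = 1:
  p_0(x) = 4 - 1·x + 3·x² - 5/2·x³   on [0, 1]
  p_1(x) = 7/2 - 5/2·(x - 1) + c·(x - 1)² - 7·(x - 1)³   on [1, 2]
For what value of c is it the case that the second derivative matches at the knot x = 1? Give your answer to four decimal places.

p_0''(x) = 6 - 15·x, so p_0''(1) = -9. On the right, p_1''(1) = 2c, so c = -9/2.

-4.5000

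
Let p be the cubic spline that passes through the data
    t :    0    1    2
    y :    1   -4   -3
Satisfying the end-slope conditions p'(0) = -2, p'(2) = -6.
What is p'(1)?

-1

Put σ_i = p'' at the i-th knot. Here h = (1, 1) and Δ = (-5, 1), so the interior equations h_(i-1)·σ_(i-1) + 2(h_(i-1)+h_i)·σ_i + h_i·σ_(i+1) = 6(Δ_i − Δ_(i-1)) read
  1·σ_0 + 4·σ_1 + 1·σ_2 = 6(Δ_1 - Δ_0) = 36
Clamped end conditions give two more equations: 2h_0·σ_0 + h_0·σ_1 = 6(Δ_0 - p'(0)) = -18 and h_1·σ_1 + 2h_1·σ_2 = 6(p'(2) - Δ_1) = -42.
Forward elimination and back-substitution give σ_0 = -20, σ_1 = 22, σ_2 = -32.
On [1, 2], p'(t) = b_1 + 2c_1·(t - 1) + 3d_1·(t - 1)² with b_1 = Δ_1 - h_1(2σ_1 + σ_2)/6 = -1, c_1 = σ_1/2 = 11, d_1 = (σ_2 - σ_1)/(6h_1) = -9. So p'(1) = -1.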